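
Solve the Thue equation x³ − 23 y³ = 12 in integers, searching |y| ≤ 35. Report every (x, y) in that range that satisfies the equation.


The equation is x³ - 23y³ = 12. For fixed y, x³ = 23·y³ + 12, so a solution requires the RHS to be a perfect cube.
Strategy: iterate y from -35 to 35, compute RHS = 23·y³ + 12, and check whether it is a (positive or negative) perfect cube.
Check small values of y:
  y = 0: RHS = 12 is not a perfect cube.
  y = 1: RHS = 35 is not a perfect cube.
  y = -1: RHS = -11 is not a perfect cube.
  y = 2: RHS = 196 is not a perfect cube.
  y = -2: RHS = -172 is not a perfect cube.
  y = 3: RHS = 633 is not a perfect cube.
  y = -3: RHS = -609 is not a perfect cube.
Continuing the search up to |y| = 35 finds no solutions either.
No (x, y) in the scanned range satisfies the equation.

No integer solutions with |y| ≤ 35.


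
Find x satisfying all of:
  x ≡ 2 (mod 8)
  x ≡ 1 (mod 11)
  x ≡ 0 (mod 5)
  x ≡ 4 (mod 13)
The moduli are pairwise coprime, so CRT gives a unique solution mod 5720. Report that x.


Product of moduli M = 8 · 11 · 5 · 13 = 5720.
Merge one congruence at a time:
  Start: x ≡ 2 (mod 8).
  Combine with x ≡ 1 (mod 11); new modulus lcm = 88.
    Write x = 2 + 8·t and substitute into x ≡ 1 (mod 11): 8·t ≡ 1 − 2 = -1 (mod 11).
    Reduce coefficients mod 11: 8·t ≡ 10 (mod 11).
    The inverse of 8 mod 11 is 7 (since 8·7 = 56 = 5·11 + 1), so t ≡ 7·10 = 70 ≡ 4 (mod 11).
    Then x = 2 + 8·4 = 34, valid modulo lcm(8, 11) = 88: x ≡ 34 (mod 88).
  Combine with x ≡ 0 (mod 5); new modulus lcm = 440.
    Write x = 34 + 88·t and substitute into x ≡ 0 (mod 5): 88·t ≡ 0 − 34 = -34 (mod 5).
    Reduce coefficients mod 5: 3·t ≡ 1 (mod 5).
    The inverse of 3 mod 5 is 2 (since 3·2 = 6 = 1·5 + 1), so t ≡ 2·1 = 2 ≡ 2 (mod 5).
    Then x = 34 + 88·2 = 210, valid modulo lcm(88, 5) = 440: x ≡ 210 (mod 440).
  Combine with x ≡ 4 (mod 13); new modulus lcm = 5720.
    Write x = 210 + 440·t and substitute into x ≡ 4 (mod 13): 440·t ≡ 4 − 210 = -206 (mod 13).
    Reduce coefficients mod 13: 11·t ≡ 2 (mod 13).
    The inverse of 11 mod 13 is 6 (since 11·6 = 66 = 5·13 + 1), so t ≡ 6·2 = 12 ≡ 12 (mod 13).
    Then x = 210 + 440·12 = 5490, valid modulo lcm(440, 13) = 5720: x ≡ 5490 (mod 5720).
Verify against each original: 5490 mod 8 = 2, 5490 mod 11 = 1, 5490 mod 5 = 0, 5490 mod 13 = 4.

x ≡ 5490 (mod 5720).


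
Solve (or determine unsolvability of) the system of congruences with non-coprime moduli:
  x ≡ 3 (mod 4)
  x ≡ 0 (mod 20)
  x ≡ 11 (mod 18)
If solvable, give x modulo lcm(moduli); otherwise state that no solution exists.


Moduli 4, 20, 18 are not pairwise coprime, so CRT works modulo lcm(m_i) when all pairwise compatibility conditions hold.
Pairwise compatibility: gcd(m_i, m_j) must divide a_i - a_j for every pair.
Merge one congruence at a time:
  Start: x ≡ 3 (mod 4).
  Combine with x ≡ 0 (mod 20): gcd(4, 20) = 4, and 0 - 3 = -3 is NOT divisible by 4.
    ⇒ system is inconsistent (no integer solution).

No solution (the system is inconsistent).


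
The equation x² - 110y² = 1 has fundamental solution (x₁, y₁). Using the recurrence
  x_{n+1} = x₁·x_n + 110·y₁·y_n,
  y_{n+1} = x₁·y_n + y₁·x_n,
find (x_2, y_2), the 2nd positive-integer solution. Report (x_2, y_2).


Step 1: Find the fundamental solution (x₁, y₁) of x² - 110y² = 1.
  Expand √110 as a continued fraction. a₀ = ⌊√110⌋ = 10; iterate m_{k+1} = d_k·a_k − m_k, d_{k+1} = (110 − m_{k+1}²)/d_k, a_{k+1} = ⌊(a₀ + m_{k+1})/d_{k+1}⌋ (starting m₀ = 0, d₀ = 1), with convergents p_k = a_k·p_{k-1} + p_{k-2}, q_k = a_k·q_{k-1} + q_{k-2} (p₋₁ = 1, q₋₁ = 0):
  k = 0: a₀ = 10; p₀/q₀ = 10/1; p₀² − 110·q₀² = 100 − 110 = -10.
  k = 1: m = 10, d = 10, a = ⌊(10 + 10)/10⌋ = 2; p/q = (2·10 + 1)/(2·1 + 0) = 21/2; p² − 110·q² = 441 − 440 = 1.
  The first convergent with p² − 110·q² = 1 gives the fundamental solution (x₁, y₁) = (21, 2).
Step 2: Apply the recurrence (x_{n+1}, y_{n+1}) = (x₁x_n + 110y₁y_n, x₁y_n + y₁x_n) repeatedly.
  From (x_1, y_1) = (21, 2): x_2 = 21·21 + 110·2·2 = 881; y_2 = 21·2 + 2·21 = 84.
Step 3: Verify x_2² - 110·y_2² = 776161 - 776160 = 1 (should be 1). ✓

(x_1, y_1) = (21, 2); (x_2, y_2) = (881, 84).


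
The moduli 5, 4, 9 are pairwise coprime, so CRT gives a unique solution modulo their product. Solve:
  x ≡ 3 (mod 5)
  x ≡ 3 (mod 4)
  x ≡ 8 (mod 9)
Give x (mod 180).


Moduli 5, 4, 9 are pairwise coprime; by CRT there is a unique solution modulo M = 5 · 4 · 9 = 180.
Solve pairwise, accumulating the modulus:
  Start with x ≡ 3 (mod 5).
  Combine with x ≡ 3 (mod 4): since gcd(5, 4) = 1, we get a unique residue mod 20.
    Write x = 3 + 5·t and substitute into x ≡ 3 (mod 4): 5·t ≡ 3 − 3 = 0 (mod 4).
    Reduce coefficients mod 4: 1·t ≡ 0 (mod 4).
    So t ≡ 0 (mod 4).
    Then x = 3 + 5·0 = 3, valid modulo lcm(5, 4) = 20: x ≡ 3 (mod 20).
  Combine with x ≡ 8 (mod 9): since gcd(20, 9) = 1, we get a unique residue mod 180.
    Write x = 3 + 20·t and substitute into x ≡ 8 (mod 9): 20·t ≡ 8 − 3 = 5 (mod 9).
    Reduce coefficients mod 9: 2·t ≡ 5 (mod 9).
    The inverse of 2 mod 9 is 5 (since 2·5 = 10 = 1·9 + 1), so t ≡ 5·5 = 25 ≡ 7 (mod 9).
    Then x = 3 + 20·7 = 143, valid modulo lcm(20, 9) = 180: x ≡ 143 (mod 180).
Verify: 143 mod 5 = 3 ✓, 143 mod 4 = 3 ✓, 143 mod 9 = 8 ✓.

x ≡ 143 (mod 180).


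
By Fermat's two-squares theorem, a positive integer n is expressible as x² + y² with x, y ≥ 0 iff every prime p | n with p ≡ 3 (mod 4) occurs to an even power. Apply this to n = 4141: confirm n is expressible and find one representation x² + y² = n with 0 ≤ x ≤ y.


Step 1: Factor n = 4141 = 41 · 101.
Step 2: Check the mod-4 condition on each prime factor: 41 ≡ 1 (mod 4), exponent 1; 101 ≡ 1 (mod 4), exponent 1.
All primes ≡ 3 (mod 4) appear to even exponent (or don't appear), so by the two-squares theorem n IS expressible as a sum of two squares.
Step 3: Build a representation. Here n = 41 · 101 is a product of primes ≡ 1 (mod 4). Each prime p ≡ 1 (mod 4) is itself a sum of two squares; find a² by testing p − a² for a perfect square:
  41: 41 − 1² = 40, 41 − 2² = 37, 41 − 3² = 32, 41 − 4² = 25 = 5² ⇒ 41 = 4² + 5².
  101: 101 − 1² = 100 = 10² ⇒ 101 = 1² + 10².
  Combine using the Brahmagupta–Fibonacci identity (a² + b²)(c² + d²) = (ac − bd)² + (ad + bc)² = (ac + bd)² + (ad − bc)²:
  41 · 101 = 4141: from (4² + 5²)(1² + 10²), take (4·1 − 5·10, 4·10 + 5·1) = (4 − 50, 40 + 5) = (-46, 45); dropping signs (only squares matter) gives (46, 45); check 46² + 45² = 2116 + 2025 = 4141 ✓.
Step 4: Order so x ≤ y and verify: 45² + 46² = 2025 + 2116 = 4141 = n. ✓

n = 4141 = 45² + 46² (one valid representation with x ≤ y).


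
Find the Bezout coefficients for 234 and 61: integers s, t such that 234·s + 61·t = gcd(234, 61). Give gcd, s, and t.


Euclidean algorithm on (234, 61) — divide until remainder is 0:
  234 = 3 · 61 + 51
  61 = 1 · 51 + 10
  51 = 5 · 10 + 1
  10 = 10 · 1 + 0
gcd(234, 61) = 1.
Track Bezout coefficients alongside the remainders: start with r₀ = 234 = a·1 + b·0 (s = 1, t = 0) and r₁ = 61 = a·0 + b·1 (s = 0, t = 1); each new remainder r_{k+1} = r_{k-1} − q_k·r_k inherits s_{k+1} = s_{k-1} − q_k·s_k, t_{k+1} = t_{k-1} − q_k·t_k, so r_k = a·s_k + b·t_k at every step:
  q = 3: r = 51, s = 1 − 3·0 = 1, t = 0 − 3·1 = -3  (check: 234·1 + 61·(-3) = 51)
  q = 1: r = 10, s = 0 − 1·1 = -1, t = 1 − 1·(-3) = 4  (check: 234·(-1) + 61·4 = 10)
  q = 5: r = 1, s = 1 − 5·(-1) = 6, t = -3 − 5·4 = -23  (check: 234·6 + 61·(-23) = 1)
The row with r = 1 (the gcd) gives the Bezout coefficients s = 6, t = -23.
Result: 234 · (6) + 61 · (-23) = 1.

gcd(234, 61) = 1; s = 6, t = -23 (check: 234·6 + 61·(-23) = 1).


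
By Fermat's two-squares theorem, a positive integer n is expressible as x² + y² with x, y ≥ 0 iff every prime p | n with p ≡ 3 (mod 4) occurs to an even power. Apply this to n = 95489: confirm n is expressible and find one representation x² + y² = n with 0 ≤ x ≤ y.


Step 1: Factor n = 95489 = 17 · 41 · 137.
Step 2: Check the mod-4 condition on each prime factor: 17 ≡ 1 (mod 4), exponent 1; 41 ≡ 1 (mod 4), exponent 1; 137 ≡ 1 (mod 4), exponent 1.
All primes ≡ 3 (mod 4) appear to even exponent (or don't appear), so by the two-squares theorem n IS expressible as a sum of two squares.
Step 3: Build a representation. Here n = 17 · 41 · 137 is a product of primes ≡ 1 (mod 4). Each prime p ≡ 1 (mod 4) is itself a sum of two squares; find a² by testing p − a² for a perfect square:
  17: 17 − 1² = 16 = 4² ⇒ 17 = 1² + 4².
  41: 41 − 1² = 40, 41 − 2² = 37, 41 − 3² = 32, 41 − 4² = 25 = 5² ⇒ 41 = 4² + 5².
  137: 137 − 1² = 136, 137 − 2² = 133, 137 − 3² = 128, 137 − 4² = 121 = 11² ⇒ 137 = 4² + 11².
  Combine using the Brahmagupta–Fibonacci identity (a² + b²)(c² + d²) = (ac − bd)² + (ad + bc)² = (ac + bd)² + (ad − bc)²:
  17 · 41 = 697: from (1² + 4²)(4² + 5²), take (1·4 − 4·5, 1·5 + 4·4) = (4 − 20, 5 + 16) = (-16, 21); dropping signs (only squares matter) gives (16, 21); check 16² + 21² = 256 + 441 = 697 ✓.
  697 · 137 = 95489: from (16² + 21²)(4² + 11²), take (16·4 − 21·11, 16·11 + 21·4) = (64 − 231, 176 + 84) = (-167, 260); dropping signs (only squares matter) gives (167, 260); check 167² + 260² = 27889 + 67600 = 95489 ✓.
Step 4: Order so x ≤ y and verify: 167² + 260² = 27889 + 67600 = 95489 = n. ✓

n = 95489 = 167² + 260² (one valid representation with x ≤ y).


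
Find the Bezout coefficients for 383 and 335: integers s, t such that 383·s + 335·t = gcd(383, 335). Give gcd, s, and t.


Euclidean algorithm on (383, 335) — divide until remainder is 0:
  383 = 1 · 335 + 48
  335 = 6 · 48 + 47
  48 = 1 · 47 + 1
  47 = 47 · 1 + 0
gcd(383, 335) = 1.
Track Bezout coefficients alongside the remainders: start with r₀ = 383 = a·1 + b·0 (s = 1, t = 0) and r₁ = 335 = a·0 + b·1 (s = 0, t = 1); each new remainder r_{k+1} = r_{k-1} − q_k·r_k inherits s_{k+1} = s_{k-1} − q_k·s_k, t_{k+1} = t_{k-1} − q_k·t_k, so r_k = a·s_k + b·t_k at every step:
  q = 1: r = 48, s = 1 − 1·0 = 1, t = 0 − 1·1 = -1  (check: 383·1 + 335·(-1) = 48)
  q = 6: r = 47, s = 0 − 6·1 = -6, t = 1 − 6·(-1) = 7  (check: 383·(-6) + 335·7 = 47)
  q = 1: r = 1, s = 1 − 1·(-6) = 7, t = -1 − 1·7 = -8  (check: 383·7 + 335·(-8) = 1)
The row with r = 1 (the gcd) gives the Bezout coefficients s = 7, t = -8.
Result: 383 · (7) + 335 · (-8) = 1.

gcd(383, 335) = 1; s = 7, t = -8 (check: 383·7 + 335·(-8) = 1).


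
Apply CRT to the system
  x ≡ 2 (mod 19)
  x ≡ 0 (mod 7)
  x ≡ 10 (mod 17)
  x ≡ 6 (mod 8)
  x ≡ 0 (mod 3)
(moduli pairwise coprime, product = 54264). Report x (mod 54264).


Product of moduli M = 19 · 7 · 17 · 8 · 3 = 54264.
Merge one congruence at a time:
  Start: x ≡ 2 (mod 19).
  Combine with x ≡ 0 (mod 7); new modulus lcm = 133.
    Write x = 2 + 19·t and substitute into x ≡ 0 (mod 7): 19·t ≡ 0 − 2 = -2 (mod 7).
    Reduce coefficients mod 7: 5·t ≡ 5 (mod 7).
    The inverse of 5 mod 7 is 3 (since 5·3 = 15 = 2·7 + 1), so t ≡ 3·5 = 15 ≡ 1 (mod 7).
    Then x = 2 + 19·1 = 21, valid modulo lcm(19, 7) = 133: x ≡ 21 (mod 133).
  Combine with x ≡ 10 (mod 17); new modulus lcm = 2261.
    Write x = 21 + 133·t and substitute into x ≡ 10 (mod 17): 133·t ≡ 10 − 21 = -11 (mod 17).
    Reduce coefficients mod 17: 14·t ≡ 6 (mod 17).
    The inverse of 14 mod 17 is 11 (since 14·11 = 154 = 9·17 + 1), so t ≡ 11·6 = 66 ≡ 15 (mod 17).
    Then x = 21 + 133·15 = 2016, valid modulo lcm(133, 17) = 2261: x ≡ 2016 (mod 2261).
  Combine with x ≡ 6 (mod 8); new modulus lcm = 18088.
    Write x = 2016 + 2261·t and substitute into x ≡ 6 (mod 8): 2261·t ≡ 6 − 2016 = -2010 (mod 8).
    Reduce coefficients mod 8: 5·t ≡ 6 (mod 8).
    The inverse of 5 mod 8 is 5 (since 5·5 = 25 = 3·8 + 1), so t ≡ 5·6 = 30 ≡ 6 (mod 8).
    Then x = 2016 + 2261·6 = 15582, valid modulo lcm(2261, 8) = 18088: x ≡ 15582 (mod 18088).
  Combine with x ≡ 0 (mod 3); new modulus lcm = 54264.
    Write x = 15582 + 18088·t and substitute into x ≡ 0 (mod 3): 18088·t ≡ 0 − 15582 = -15582 (mod 3).
    Reduce coefficients mod 3: 1·t ≡ 0 (mod 3).
    So t ≡ 0 (mod 3).
    Then x = 15582 + 18088·0 = 15582, valid modulo lcm(18088, 3) = 54264: x ≡ 15582 (mod 54264).
Verify against each original: 15582 mod 19 = 2, 15582 mod 7 = 0, 15582 mod 17 = 10, 15582 mod 8 = 6, 15582 mod 3 = 0.

x ≡ 15582 (mod 54264).


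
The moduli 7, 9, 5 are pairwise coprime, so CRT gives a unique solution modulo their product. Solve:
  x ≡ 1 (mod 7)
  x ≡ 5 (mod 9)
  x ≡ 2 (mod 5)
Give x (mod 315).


Moduli 7, 9, 5 are pairwise coprime; by CRT there is a unique solution modulo M = 7 · 9 · 5 = 315.
Solve pairwise, accumulating the modulus:
  Start with x ≡ 1 (mod 7).
  Combine with x ≡ 5 (mod 9): since gcd(7, 9) = 1, we get a unique residue mod 63.
    Write x = 1 + 7·t and substitute into x ≡ 5 (mod 9): 7·t ≡ 5 − 1 = 4 (mod 9).
    The inverse of 7 mod 9 is 4 (since 7·4 = 28 = 3·9 + 1), so t ≡ 4·4 = 16 ≡ 7 (mod 9).
    Then x = 1 + 7·7 = 50, valid modulo lcm(7, 9) = 63: x ≡ 50 (mod 63).
  Combine with x ≡ 2 (mod 5): since gcd(63, 5) = 1, we get a unique residue mod 315.
    Write x = 50 + 63·t and substitute into x ≡ 2 (mod 5): 63·t ≡ 2 − 50 = -48 (mod 5).
    Reduce coefficients mod 5: 3·t ≡ 2 (mod 5).
    The inverse of 3 mod 5 is 2 (since 3·2 = 6 = 1·5 + 1), so t ≡ 2·2 = 4 ≡ 4 (mod 5).
    Then x = 50 + 63·4 = 302, valid modulo lcm(63, 5) = 315: x ≡ 302 (mod 315).
Verify: 302 mod 7 = 1 ✓, 302 mod 9 = 5 ✓, 302 mod 5 = 2 ✓.

x ≡ 302 (mod 315).


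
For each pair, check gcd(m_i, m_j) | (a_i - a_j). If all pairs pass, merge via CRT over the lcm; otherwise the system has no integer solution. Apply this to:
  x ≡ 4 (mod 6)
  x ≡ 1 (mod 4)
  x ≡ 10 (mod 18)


Moduli 6, 4, 18 are not pairwise coprime, so CRT works modulo lcm(m_i) when all pairwise compatibility conditions hold.
Pairwise compatibility: gcd(m_i, m_j) must divide a_i - a_j for every pair.
Merge one congruence at a time:
  Start: x ≡ 4 (mod 6).
  Combine with x ≡ 1 (mod 4): gcd(6, 4) = 2, and 1 - 4 = -3 is NOT divisible by 2.
    ⇒ system is inconsistent (no integer solution).

No solution (the system is inconsistent).


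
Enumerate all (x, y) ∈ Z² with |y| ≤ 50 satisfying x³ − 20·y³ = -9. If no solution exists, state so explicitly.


The equation is x³ - 20y³ = -9. For fixed y, x³ = 20·y³ − 9, so a solution requires the RHS to be a perfect cube.
Strategy: iterate y from -50 to 50, compute RHS = 20·y³ − 9, and check whether it is a (positive or negative) perfect cube.
Check small values of y:
  y = 0: RHS = -9 is not a perfect cube.
  y = 1: RHS = 11 is not a perfect cube.
  y = -1: RHS = -29 is not a perfect cube.
  y = 2: RHS = 151 is not a perfect cube.
  y = -2: RHS = -169 is not a perfect cube.
  y = 3: RHS = 531 is not a perfect cube.
  y = -3: RHS = -549 is not a perfect cube.
Continuing the search up to |y| = 50 finds no solutions either.
No (x, y) in the scanned range satisfies the equation.

No integer solutions with |y| ≤ 50.


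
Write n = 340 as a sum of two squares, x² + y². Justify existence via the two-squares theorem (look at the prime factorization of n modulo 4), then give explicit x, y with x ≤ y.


Step 1: Factor n = 340 = 2^2 · 5 · 17.
Step 2: Check the mod-4 condition on each prime factor: 2 = 2 (special); 5 ≡ 1 (mod 4), exponent 1; 17 ≡ 1 (mod 4), exponent 1.
All primes ≡ 3 (mod 4) appear to even exponent (or don't appear), so by the two-squares theorem n IS expressible as a sum of two squares.
Step 3: Build a representation. Group n = k² · m with k = 2 and m = 5 · 17 = 85 (a product of primes ≡ 1 (mod 4)); a representation of m scales to one of n via (k·x)² + (k·y)² = k²(x² + y²). Each prime p ≡ 1 (mod 4) is itself a sum of two squares; find a² by testing p − a² for a perfect square:
  5: 5 − 1² = 4 = 2² ⇒ 5 = 1² + 2².
  17: 17 − 1² = 16 = 4² ⇒ 17 = 1² + 4².
  Combine using the Brahmagupta–Fibonacci identity (a² + b²)(c² + d²) = (ac − bd)² + (ad + bc)² = (ac + bd)² + (ad − bc)²:
  5 · 17 = 85: from (1² + 2²)(1² + 4²), take (1·1 − 2·4, 1·4 + 2·1) = (1 − 8, 4 + 2) = (-7, 6); dropping signs (only squares matter) gives (7, 6); check 7² + 6² = 49 + 36 = 85 ✓.
  Scale by k = 2: (2·7, 2·6) = (14, 12).
Step 4: Order so x ≤ y and verify: 12² + 14² = 144 + 196 = 340 = n. ✓

n = 340 = 12² + 14² (one valid representation with x ≤ y).


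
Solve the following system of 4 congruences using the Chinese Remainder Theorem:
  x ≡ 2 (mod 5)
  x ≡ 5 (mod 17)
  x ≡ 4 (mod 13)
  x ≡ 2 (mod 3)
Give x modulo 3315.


Product of moduli M = 5 · 17 · 13 · 3 = 3315.
Merge one congruence at a time:
  Start: x ≡ 2 (mod 5).
  Combine with x ≡ 5 (mod 17); new modulus lcm = 85.
    Write x = 2 + 5·t and substitute into x ≡ 5 (mod 17): 5·t ≡ 5 − 2 = 3 (mod 17).
    The inverse of 5 mod 17 is 7 (since 5·7 = 35 = 2·17 + 1), so t ≡ 7·3 = 21 ≡ 4 (mod 17).
    Then x = 2 + 5·4 = 22, valid modulo lcm(5, 17) = 85: x ≡ 22 (mod 85).
  Combine with x ≡ 4 (mod 13); new modulus lcm = 1105.
    Write x = 22 + 85·t and substitute into x ≡ 4 (mod 13): 85·t ≡ 4 − 22 = -18 (mod 13).
    Reduce coefficients mod 13: 7·t ≡ 8 (mod 13).
    The inverse of 7 mod 13 is 2 (since 7·2 = 14 = 1·13 + 1), so t ≡ 2·8 = 16 ≡ 3 (mod 13).
    Then x = 22 + 85·3 = 277, valid modulo lcm(85, 13) = 1105: x ≡ 277 (mod 1105).
  Combine with x ≡ 2 (mod 3); new modulus lcm = 3315.
    Write x = 277 + 1105·t and substitute into x ≡ 2 (mod 3): 1105·t ≡ 2 − 277 = -275 (mod 3).
    Reduce coefficients mod 3: 1·t ≡ 1 (mod 3).
    So t ≡ 1 (mod 3).
    Then x = 277 + 1105·1 = 1382, valid modulo lcm(1105, 3) = 3315: x ≡ 1382 (mod 3315).
Verify against each original: 1382 mod 5 = 2, 1382 mod 17 = 5, 1382 mod 13 = 4, 1382 mod 3 = 2.

x ≡ 1382 (mod 3315).


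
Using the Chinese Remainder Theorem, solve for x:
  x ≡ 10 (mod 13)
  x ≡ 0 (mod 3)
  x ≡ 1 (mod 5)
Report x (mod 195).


Moduli 13, 3, 5 are pairwise coprime; by CRT there is a unique solution modulo M = 13 · 3 · 5 = 195.
Solve pairwise, accumulating the modulus:
  Start with x ≡ 10 (mod 13).
  Combine with x ≡ 0 (mod 3): since gcd(13, 3) = 1, we get a unique residue mod 39.
    Write x = 10 + 13·t and substitute into x ≡ 0 (mod 3): 13·t ≡ 0 − 10 = -10 (mod 3).
    Reduce coefficients mod 3: 1·t ≡ 2 (mod 3).
    So t ≡ 2 (mod 3).
    Then x = 10 + 13·2 = 36, valid modulo lcm(13, 3) = 39: x ≡ 36 (mod 39).
  Combine with x ≡ 1 (mod 5): since gcd(39, 5) = 1, we get a unique residue mod 195.
    Write x = 36 + 39·t and substitute into x ≡ 1 (mod 5): 39·t ≡ 1 − 36 = -35 (mod 5).
    Reduce coefficients mod 5: 4·t ≡ 0 (mod 5).
    The inverse of 4 mod 5 is 4 (since 4·4 = 16 = 3·5 + 1), so t ≡ 4·0 = 0 ≡ 0 (mod 5).
    Then x = 36 + 39·0 = 36, valid modulo lcm(39, 5) = 195: x ≡ 36 (mod 195).
Verify: 36 mod 13 = 10 ✓, 36 mod 3 = 0 ✓, 36 mod 5 = 1 ✓.

x ≡ 36 (mod 195).


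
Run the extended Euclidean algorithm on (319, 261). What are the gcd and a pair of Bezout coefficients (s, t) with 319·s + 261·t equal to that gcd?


Euclidean algorithm on (319, 261) — divide until remainder is 0:
  319 = 1 · 261 + 58
  261 = 4 · 58 + 29
  58 = 2 · 29 + 0
gcd(319, 261) = 29.
Track Bezout coefficients alongside the remainders: start with r₀ = 319 = a·1 + b·0 (s = 1, t = 0) and r₁ = 261 = a·0 + b·1 (s = 0, t = 1); each new remainder r_{k+1} = r_{k-1} − q_k·r_k inherits s_{k+1} = s_{k-1} − q_k·s_k, t_{k+1} = t_{k-1} − q_k·t_k, so r_k = a·s_k + b·t_k at every step:
  q = 1: r = 58, s = 1 − 1·0 = 1, t = 0 − 1·1 = -1  (check: 319·1 + 261·(-1) = 58)
  q = 4: r = 29, s = 0 − 4·1 = -4, t = 1 − 4·(-1) = 5  (check: 319·(-4) + 261·5 = 29)
The row with r = 29 (the gcd) gives the Bezout coefficients s = -4, t = 5.
Result: 319 · (-4) + 261 · (5) = 29.

gcd(319, 261) = 29; s = -4, t = 5 (check: 319·(-4) + 261·5 = 29).


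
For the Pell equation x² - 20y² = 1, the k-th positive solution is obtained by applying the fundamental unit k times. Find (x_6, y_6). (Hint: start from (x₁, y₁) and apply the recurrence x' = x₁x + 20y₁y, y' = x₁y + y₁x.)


Step 1: Find the fundamental solution (x₁, y₁) of x² - 20y² = 1.
  Expand √20 as a continued fraction. a₀ = ⌊√20⌋ = 4; iterate m_{k+1} = d_k·a_k − m_k, d_{k+1} = (20 − m_{k+1}²)/d_k, a_{k+1} = ⌊(a₀ + m_{k+1})/d_{k+1}⌋ (starting m₀ = 0, d₀ = 1), with convergents p_k = a_k·p_{k-1} + p_{k-2}, q_k = a_k·q_{k-1} + q_{k-2} (p₋₁ = 1, q₋₁ = 0):
  k = 0: a₀ = 4; p₀/q₀ = 4/1; p₀² − 20·q₀² = 16 − 20 = -4.
  k = 1: m = 4, d = 4, a = ⌊(4 + 4)/4⌋ = 2; p/q = (2·4 + 1)/(2·1 + 0) = 9/2; p² − 20·q² = 81 − 80 = 1.
  The first convergent with p² − 20·q² = 1 gives the fundamental solution (x₁, y₁) = (9, 2).
Step 2: Apply the recurrence (x_{n+1}, y_{n+1}) = (x₁x_n + 20y₁y_n, x₁y_n + y₁x_n) repeatedly.
  From (x_1, y_1) = (9, 2): x_2 = 9·9 + 20·2·2 = 161; y_2 = 9·2 + 2·9 = 36.
  From (x_2, y_2) = (161, 36): x_3 = 9·161 + 20·2·36 = 2889; y_3 = 9·36 + 2·161 = 646.
  From (x_3, y_3) = (2889, 646): x_4 = 9·2889 + 20·2·646 = 51841; y_4 = 9·646 + 2·2889 = 11592.
  From (x_4, y_4) = (51841, 11592): x_5 = 9·51841 + 20·2·11592 = 930249; y_5 = 9·11592 + 2·51841 = 208010.
  From (x_5, y_5) = (930249, 208010): x_6 = 9·930249 + 20·2·208010 = 16692641; y_6 = 9·208010 + 2·930249 = 3732588.
Step 3: Verify x_6² - 20·y_6² = 278644263554881 - 278644263554880 = 1 (should be 1). ✓

(x_1, y_1) = (9, 2); (x_6, y_6) = (16692641, 3732588).


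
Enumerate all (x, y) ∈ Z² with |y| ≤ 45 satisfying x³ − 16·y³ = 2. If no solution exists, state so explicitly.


The equation is x³ - 16y³ = 2. For fixed y, x³ = 16·y³ + 2, so a solution requires the RHS to be a perfect cube.
Strategy: iterate y from -45 to 45, compute RHS = 16·y³ + 2, and check whether it is a (positive or negative) perfect cube.
Check small values of y:
  y = 0: RHS = 2 is not a perfect cube.
  y = 1: RHS = 18 is not a perfect cube.
  y = -1: RHS = -14 is not a perfect cube.
  y = 2: RHS = 130 is not a perfect cube.
  y = -2: RHS = -126 is not a perfect cube.
  y = 3: RHS = 434 is not a perfect cube.
  y = -3: RHS = -430 is not a perfect cube.
Continuing the search up to |y| = 45 finds no solutions either.
No (x, y) in the scanned range satisfies the equation.

No integer solutions with |y| ≤ 45.


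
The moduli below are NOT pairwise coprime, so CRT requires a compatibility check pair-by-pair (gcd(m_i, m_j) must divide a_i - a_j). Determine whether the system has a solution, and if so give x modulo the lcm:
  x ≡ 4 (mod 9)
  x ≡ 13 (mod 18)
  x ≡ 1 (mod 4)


Moduli 9, 18, 4 are not pairwise coprime, so CRT works modulo lcm(m_i) when all pairwise compatibility conditions hold.
Pairwise compatibility: gcd(m_i, m_j) must divide a_i - a_j for every pair.
Merge one congruence at a time:
  Start: x ≡ 4 (mod 9).
  Combine with x ≡ 13 (mod 18): gcd(9, 18) = 9; 13 - 4 = 9, which IS divisible by 9, so compatible.
    Write x = 4 + 9·t and substitute into x ≡ 13 (mod 18): 9·t ≡ 13 − 4 = 9 (mod 18).
    Divide the congruence (and modulus) by g = 9: 1·t ≡ 1 (mod 2).
    So t ≡ 1 (mod 2).
    Then x = 4 + 9·1 = 13, valid modulo lcm(9, 18) = 18: x ≡ 13 (mod 18).
  Combine with x ≡ 1 (mod 4): gcd(18, 4) = 2; 1 - 13 = -12, which IS divisible by 2, so compatible.
    Write x = 13 + 18·t and substitute into x ≡ 1 (mod 4): 18·t ≡ 1 − 13 = -12 (mod 4).
    Divide the congruence (and modulus) by g = 2: 9·t ≡ -6 (mod 2).
    Reduce coefficients mod 2: 1·t ≡ 0 (mod 2).
    So t ≡ 0 (mod 2).
    Then x = 13 + 18·0 = 13, valid modulo lcm(18, 4) = 36: x ≡ 13 (mod 36).
Verify: 13 mod 9 = 4, 13 mod 18 = 13, 13 mod 4 = 1.

x ≡ 13 (mod 36).


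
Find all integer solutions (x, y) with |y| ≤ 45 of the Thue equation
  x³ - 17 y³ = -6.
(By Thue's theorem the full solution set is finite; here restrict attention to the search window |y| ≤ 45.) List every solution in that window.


The equation is x³ - 17y³ = -6. For fixed y, x³ = 17·y³ − 6, so a solution requires the RHS to be a perfect cube.
Strategy: iterate y from -45 to 45, compute RHS = 17·y³ − 6, and check whether it is a (positive or negative) perfect cube.
Check small values of y:
  y = 0: RHS = -6 is not a perfect cube.
  y = 1: RHS = 11 is not a perfect cube.
  y = -1: RHS = -23 is not a perfect cube.
  y = 2: RHS = 130 is not a perfect cube.
  y = -2: RHS = -142 is not a perfect cube.
  y = 3: RHS = 453 is not a perfect cube.
  y = -3: RHS = -465 is not a perfect cube.
Continuing the search up to |y| = 45 finds no solutions either.
No (x, y) in the scanned range satisfies the equation.

No integer solutions with |y| ≤ 45.


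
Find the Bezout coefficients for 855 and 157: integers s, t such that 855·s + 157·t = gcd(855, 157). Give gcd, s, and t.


Euclidean algorithm on (855, 157) — divide until remainder is 0:
  855 = 5 · 157 + 70
  157 = 2 · 70 + 17
  70 = 4 · 17 + 2
  17 = 8 · 2 + 1
  2 = 2 · 1 + 0
gcd(855, 157) = 1.
Track Bezout coefficients alongside the remainders: start with r₀ = 855 = a·1 + b·0 (s = 1, t = 0) and r₁ = 157 = a·0 + b·1 (s = 0, t = 1); each new remainder r_{k+1} = r_{k-1} − q_k·r_k inherits s_{k+1} = s_{k-1} − q_k·s_k, t_{k+1} = t_{k-1} − q_k·t_k, so r_k = a·s_k + b·t_k at every step:
  q = 5: r = 70, s = 1 − 5·0 = 1, t = 0 − 5·1 = -5  (check: 855·1 + 157·(-5) = 70)
  q = 2: r = 17, s = 0 − 2·1 = -2, t = 1 − 2·(-5) = 11  (check: 855·(-2) + 157·11 = 17)
  q = 4: r = 2, s = 1 − 4·(-2) = 9, t = -5 − 4·11 = -49  (check: 855·9 + 157·(-49) = 2)
  q = 8: r = 1, s = -2 − 8·9 = -74, t = 11 − 8·(-49) = 403  (check: 855·(-74) + 157·403 = 1)
The row with r = 1 (the gcd) gives the Bezout coefficients s = -74, t = 403.
Result: 855 · (-74) + 157 · (403) = 1.

gcd(855, 157) = 1; s = -74, t = 403 (check: 855·(-74) + 157·403 = 1).


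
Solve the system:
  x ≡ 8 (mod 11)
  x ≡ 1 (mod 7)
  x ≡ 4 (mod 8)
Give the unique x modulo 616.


Moduli 11, 7, 8 are pairwise coprime; by CRT there is a unique solution modulo M = 11 · 7 · 8 = 616.
Solve pairwise, accumulating the modulus:
  Start with x ≡ 8 (mod 11).
  Combine with x ≡ 1 (mod 7): since gcd(11, 7) = 1, we get a unique residue mod 77.
    Write x = 8 + 11·t and substitute into x ≡ 1 (mod 7): 11·t ≡ 1 − 8 = -7 (mod 7).
    Reduce coefficients mod 7: 4·t ≡ 0 (mod 7).
    The inverse of 4 mod 7 is 2 (since 4·2 = 8 = 1·7 + 1), so t ≡ 2·0 = 0 ≡ 0 (mod 7).
    Then x = 8 + 11·0 = 8, valid modulo lcm(11, 7) = 77: x ≡ 8 (mod 77).
  Combine with x ≡ 4 (mod 8): since gcd(77, 8) = 1, we get a unique residue mod 616.
    Write x = 8 + 77·t and substitute into x ≡ 4 (mod 8): 77·t ≡ 4 − 8 = -4 (mod 8).
    Reduce coefficients mod 8: 5·t ≡ 4 (mod 8).
    The inverse of 5 mod 8 is 5 (since 5·5 = 25 = 3·8 + 1), so t ≡ 5·4 = 20 ≡ 4 (mod 8).
    Then x = 8 + 77·4 = 316, valid modulo lcm(77, 8) = 616: x ≡ 316 (mod 616).
Verify: 316 mod 11 = 8 ✓, 316 mod 7 = 1 ✓, 316 mod 8 = 4 ✓.

x ≡ 316 (mod 616).


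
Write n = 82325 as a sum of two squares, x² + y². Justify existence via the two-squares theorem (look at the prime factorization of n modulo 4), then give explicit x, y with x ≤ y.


Step 1: Factor n = 82325 = 5^2 · 37 · 89.
Step 2: Check the mod-4 condition on each prime factor: 5 ≡ 1 (mod 4), exponent 2; 37 ≡ 1 (mod 4), exponent 1; 89 ≡ 1 (mod 4), exponent 1.
All primes ≡ 3 (mod 4) appear to even exponent (or don't appear), so by the two-squares theorem n IS expressible as a sum of two squares.
Step 3: Build a representation. Group n = k² · m with k = 5 and m = 37 · 89 = 3293 (a product of primes ≡ 1 (mod 4)); a representation of m scales to one of n via (k·x)² + (k·y)² = k²(x² + y²). Each prime p ≡ 1 (mod 4) is itself a sum of two squares; find a² by testing p − a² for a perfect square:
  37: 37 − 1² = 36 = 6² ⇒ 37 = 1² + 6².
  89: 89 − 1² = 88, 89 − 2² = 85, 89 − 3² = 80, 89 − 4² = 73, 89 − 5² = 64 = 8² ⇒ 89 = 5² + 8².
  Combine using the Brahmagupta–Fibonacci identity (a² + b²)(c² + d²) = (ac − bd)² + (ad + bc)² = (ac + bd)² + (ad − bc)²:
  37 · 89 = 3293: from (1² + 6²)(5² + 8²), take (1·5 − 6·8, 1·8 + 6·5) = (5 − 48, 8 + 30) = (-43, 38); dropping signs (only squares matter) gives (43, 38); check 43² + 38² = 1849 + 1444 = 3293 ✓.
  Scale by k = 5: (5·43, 5·38) = (215, 190).
Step 4: Order so x ≤ y and verify: 190² + 215² = 36100 + 46225 = 82325 = n. ✓

n = 82325 = 190² + 215² (one valid representation with x ≤ y).


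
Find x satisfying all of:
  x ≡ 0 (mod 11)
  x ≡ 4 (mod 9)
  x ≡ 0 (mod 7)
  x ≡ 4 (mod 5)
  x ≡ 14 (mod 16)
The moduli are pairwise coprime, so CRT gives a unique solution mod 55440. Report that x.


Product of moduli M = 11 · 9 · 7 · 5 · 16 = 55440.
Merge one congruence at a time:
  Start: x ≡ 0 (mod 11).
  Combine with x ≡ 4 (mod 9); new modulus lcm = 99.
    Write x = 0 + 11·t and substitute into x ≡ 4 (mod 9): 11·t ≡ 4 − 0 = 4 (mod 9).
    Reduce coefficients mod 9: 2·t ≡ 4 (mod 9).
    The inverse of 2 mod 9 is 5 (since 2·5 = 10 = 1·9 + 1), so t ≡ 5·4 = 20 ≡ 2 (mod 9).
    Then x = 0 + 11·2 = 22, valid modulo lcm(11, 9) = 99: x ≡ 22 (mod 99).
  Combine with x ≡ 0 (mod 7); new modulus lcm = 693.
    Write x = 22 + 99·t and substitute into x ≡ 0 (mod 7): 99·t ≡ 0 − 22 = -22 (mod 7).
    Reduce coefficients mod 7: 1·t ≡ 6 (mod 7).
    So t ≡ 6 (mod 7).
    Then x = 22 + 99·6 = 616, valid modulo lcm(99, 7) = 693: x ≡ 616 (mod 693).
  Combine with x ≡ 4 (mod 5); new modulus lcm = 3465.
    Write x = 616 + 693·t and substitute into x ≡ 4 (mod 5): 693·t ≡ 4 − 616 = -612 (mod 5).
    Reduce coefficients mod 5: 3·t ≡ 3 (mod 5).
    The inverse of 3 mod 5 is 2 (since 3·2 = 6 = 1·5 + 1), so t ≡ 2·3 = 6 ≡ 1 (mod 5).
    Then x = 616 + 693·1 = 1309, valid modulo lcm(693, 5) = 3465: x ≡ 1309 (mod 3465).
  Combine with x ≡ 14 (mod 16); new modulus lcm = 55440.
    Write x = 1309 + 3465·t and substitute into x ≡ 14 (mod 16): 3465·t ≡ 14 − 1309 = -1295 (mod 16).
    Reduce coefficients mod 16: 9·t ≡ 1 (mod 16).
    The inverse of 9 mod 16 is 9 (since 9·9 = 81 = 5·16 + 1), so t ≡ 9·1 = 9 ≡ 9 (mod 16).
    Then x = 1309 + 3465·9 = 32494, valid modulo lcm(3465, 16) = 55440: x ≡ 32494 (mod 55440).
Verify against each original: 32494 mod 11 = 0, 32494 mod 9 = 4, 32494 mod 7 = 0, 32494 mod 5 = 4, 32494 mod 16 = 14.

x ≡ 32494 (mod 55440).


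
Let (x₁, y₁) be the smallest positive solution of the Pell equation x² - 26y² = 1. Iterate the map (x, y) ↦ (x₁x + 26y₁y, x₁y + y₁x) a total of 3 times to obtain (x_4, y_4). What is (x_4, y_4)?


Step 1: Find the fundamental solution (x₁, y₁) of x² - 26y² = 1.
  Expand √26 as a continued fraction. a₀ = ⌊√26⌋ = 5; iterate m_{k+1} = d_k·a_k − m_k, d_{k+1} = (26 − m_{k+1}²)/d_k, a_{k+1} = ⌊(a₀ + m_{k+1})/d_{k+1}⌋ (starting m₀ = 0, d₀ = 1), with convergents p_k = a_k·p_{k-1} + p_{k-2}, q_k = a_k·q_{k-1} + q_{k-2} (p₋₁ = 1, q₋₁ = 0):
  k = 0: a₀ = 5; p₀/q₀ = 5/1; p₀² − 26·q₀² = 25 − 26 = -1.
  k = 1: m = 5, d = 1, a = ⌊(5 + 5)/1⌋ = 10; p/q = (10·5 + 1)/(10·1 + 0) = 51/10; p² − 26·q² = 2601 − 2600 = 1.
  The first convergent with p² − 26·q² = 1 gives the fundamental solution (x₁, y₁) = (51, 10).
Step 2: Apply the recurrence (x_{n+1}, y_{n+1}) = (x₁x_n + 26y₁y_n, x₁y_n + y₁x_n) repeatedly.
  From (x_1, y_1) = (51, 10): x_2 = 51·51 + 26·10·10 = 5201; y_2 = 51·10 + 10·51 = 1020.
  From (x_2, y_2) = (5201, 1020): x_3 = 51·5201 + 26·10·1020 = 530451; y_3 = 51·1020 + 10·5201 = 104030.
  From (x_3, y_3) = (530451, 104030): x_4 = 51·530451 + 26·10·104030 = 54100801; y_4 = 51·104030 + 10·530451 = 10610040.
Step 3: Verify x_4² - 26·y_4² = 2926896668841601 - 2926896668841600 = 1 (should be 1). ✓

(x_1, y_1) = (51, 10); (x_4, y_4) = (54100801, 10610040).


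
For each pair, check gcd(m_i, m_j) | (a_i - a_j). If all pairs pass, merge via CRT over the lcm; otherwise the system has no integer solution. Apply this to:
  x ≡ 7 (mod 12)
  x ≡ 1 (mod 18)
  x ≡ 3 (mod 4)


Moduli 12, 18, 4 are not pairwise coprime, so CRT works modulo lcm(m_i) when all pairwise compatibility conditions hold.
Pairwise compatibility: gcd(m_i, m_j) must divide a_i - a_j for every pair.
Merge one congruence at a time:
  Start: x ≡ 7 (mod 12).
  Combine with x ≡ 1 (mod 18): gcd(12, 18) = 6; 1 - 7 = -6, which IS divisible by 6, so compatible.
    Write x = 7 + 12·t and substitute into x ≡ 1 (mod 18): 12·t ≡ 1 − 7 = -6 (mod 18).
    Divide the congruence (and modulus) by g = 6: 2·t ≡ -1 (mod 3).
    Reduce coefficients mod 3: 2·t ≡ 2 (mod 3).
    The inverse of 2 mod 3 is 2 (since 2·2 = 4 = 1·3 + 1), so t ≡ 2·2 = 4 ≡ 1 (mod 3).
    Then x = 7 + 12·1 = 19, valid modulo lcm(12, 18) = 36: x ≡ 19 (mod 36).
  Combine with x ≡ 3 (mod 4): gcd(36, 4) = 4; 3 - 19 = -16, which IS divisible by 4, so compatible.
    Write x = 19 + 36·t and substitute into x ≡ 3 (mod 4): 36·t ≡ 3 − 19 = -16 (mod 4).
    Divide the congruence (and modulus) by g = 4: 9·t ≡ -4 (mod 1).
    Modulo 1 every t works; take t = 0.
    Then x = 19 + 36·0 = 19, valid modulo lcm(36, 4) = 36: x ≡ 19 (mod 36).
Verify: 19 mod 12 = 7, 19 mod 18 = 1, 19 mod 4 = 3.

x ≡ 19 (mod 36).


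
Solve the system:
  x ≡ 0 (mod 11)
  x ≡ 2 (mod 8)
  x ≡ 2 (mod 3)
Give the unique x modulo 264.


Moduli 11, 8, 3 are pairwise coprime; by CRT there is a unique solution modulo M = 11 · 8 · 3 = 264.
Solve pairwise, accumulating the modulus:
  Start with x ≡ 0 (mod 11).
  Combine with x ≡ 2 (mod 8): since gcd(11, 8) = 1, we get a unique residue mod 88.
    Write x = 0 + 11·t and substitute into x ≡ 2 (mod 8): 11·t ≡ 2 − 0 = 2 (mod 8).
    Reduce coefficients mod 8: 3·t ≡ 2 (mod 8).
    The inverse of 3 mod 8 is 3 (since 3·3 = 9 = 1·8 + 1), so t ≡ 3·2 = 6 ≡ 6 (mod 8).
    Then x = 0 + 11·6 = 66, valid modulo lcm(11, 8) = 88: x ≡ 66 (mod 88).
  Combine with x ≡ 2 (mod 3): since gcd(88, 3) = 1, we get a unique residue mod 264.
    Write x = 66 + 88·t and substitute into x ≡ 2 (mod 3): 88·t ≡ 2 − 66 = -64 (mod 3).
    Reduce coefficients mod 3: 1·t ≡ 2 (mod 3).
    So t ≡ 2 (mod 3).
    Then x = 66 + 88·2 = 242, valid modulo lcm(88, 3) = 264: x ≡ 242 (mod 264).
Verify: 242 mod 11 = 0 ✓, 242 mod 8 = 2 ✓, 242 mod 3 = 2 ✓.

x ≡ 242 (mod 264).


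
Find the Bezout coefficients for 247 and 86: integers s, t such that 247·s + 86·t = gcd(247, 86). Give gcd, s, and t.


Euclidean algorithm on (247, 86) — divide until remainder is 0:
  247 = 2 · 86 + 75
  86 = 1 · 75 + 11
  75 = 6 · 11 + 9
  11 = 1 · 9 + 2
  9 = 4 · 2 + 1
  2 = 2 · 1 + 0
gcd(247, 86) = 1.
Track Bezout coefficients alongside the remainders: start with r₀ = 247 = a·1 + b·0 (s = 1, t = 0) and r₁ = 86 = a·0 + b·1 (s = 0, t = 1); each new remainder r_{k+1} = r_{k-1} − q_k·r_k inherits s_{k+1} = s_{k-1} − q_k·s_k, t_{k+1} = t_{k-1} − q_k·t_k, so r_k = a·s_k + b·t_k at every step:
  q = 2: r = 75, s = 1 − 2·0 = 1, t = 0 − 2·1 = -2  (check: 247·1 + 86·(-2) = 75)
  q = 1: r = 11, s = 0 − 1·1 = -1, t = 1 − 1·(-2) = 3  (check: 247·(-1) + 86·3 = 11)
  q = 6: r = 9, s = 1 − 6·(-1) = 7, t = -2 − 6·3 = -20  (check: 247·7 + 86·(-20) = 9)
  q = 1: r = 2, s = -1 − 1·7 = -8, t = 3 − 1·(-20) = 23  (check: 247·(-8) + 86·23 = 2)
  q = 4: r = 1, s = 7 − 4·(-8) = 39, t = -20 − 4·23 = -112  (check: 247·39 + 86·(-112) = 1)
The row with r = 1 (the gcd) gives the Bezout coefficients s = 39, t = -112.
Result: 247 · (39) + 86 · (-112) = 1.

gcd(247, 86) = 1; s = 39, t = -112 (check: 247·39 + 86·(-112) = 1).


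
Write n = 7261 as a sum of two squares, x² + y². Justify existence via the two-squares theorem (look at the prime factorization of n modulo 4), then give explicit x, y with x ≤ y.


Step 1: Factor n = 7261 = 53 · 137.
Step 2: Check the mod-4 condition on each prime factor: 53 ≡ 1 (mod 4), exponent 1; 137 ≡ 1 (mod 4), exponent 1.
All primes ≡ 3 (mod 4) appear to even exponent (or don't appear), so by the two-squares theorem n IS expressible as a sum of two squares.
Step 3: Build a representation. Here n = 53 · 137 is a product of primes ≡ 1 (mod 4). Each prime p ≡ 1 (mod 4) is itself a sum of two squares; find a² by testing p − a² for a perfect square:
  53: 53 − 1² = 52, 53 − 2² = 49 = 7² ⇒ 53 = 2² + 7².
  137: 137 − 1² = 136, 137 − 2² = 133, 137 − 3² = 128, 137 − 4² = 121 = 11² ⇒ 137 = 4² + 11².
  Combine using the Brahmagupta–Fibonacci identity (a² + b²)(c² + d²) = (ac − bd)² + (ad + bc)² = (ac + bd)² + (ad − bc)²:
  53 · 137 = 7261: from (2² + 7²)(4² + 11²), take (2·4 − 7·11, 2·11 + 7·4) = (8 − 77, 22 + 28) = (-69, 50); dropping signs (only squares matter) gives (69, 50); check 69² + 50² = 4761 + 2500 = 7261 ✓.
Step 4: Order so x ≤ y and verify: 50² + 69² = 2500 + 4761 = 7261 = n. ✓

n = 7261 = 50² + 69² (one valid representation with x ≤ y).


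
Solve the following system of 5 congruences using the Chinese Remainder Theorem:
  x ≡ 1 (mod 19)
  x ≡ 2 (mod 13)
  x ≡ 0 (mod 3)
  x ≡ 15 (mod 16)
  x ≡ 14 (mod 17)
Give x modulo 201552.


Product of moduli M = 19 · 13 · 3 · 16 · 17 = 201552.
Merge one congruence at a time:
  Start: x ≡ 1 (mod 19).
  Combine with x ≡ 2 (mod 13); new modulus lcm = 247.
    Write x = 1 + 19·t and substitute into x ≡ 2 (mod 13): 19·t ≡ 2 − 1 = 1 (mod 13).
    Reduce coefficients mod 13: 6·t ≡ 1 (mod 13).
    The inverse of 6 mod 13 is 11 (since 6·11 = 66 = 5·13 + 1), so t ≡ 11·1 = 11 ≡ 11 (mod 13).
    Then x = 1 + 19·11 = 210, valid modulo lcm(19, 13) = 247: x ≡ 210 (mod 247).
  Combine with x ≡ 0 (mod 3); new modulus lcm = 741.
    Write x = 210 + 247·t and substitute into x ≡ 0 (mod 3): 247·t ≡ 0 − 210 = -210 (mod 3).
    Reduce coefficients mod 3: 1·t ≡ 0 (mod 3).
    So t ≡ 0 (mod 3).
    Then x = 210 + 247·0 = 210, valid modulo lcm(247, 3) = 741: x ≡ 210 (mod 741).
  Combine with x ≡ 15 (mod 16); new modulus lcm = 11856.
    Write x = 210 + 741·t and substitute into x ≡ 15 (mod 16): 741·t ≡ 15 − 210 = -195 (mod 16).
    Reduce coefficients mod 16: 5·t ≡ 13 (mod 16).
    The inverse of 5 mod 16 is 13 (since 5·13 = 65 = 4·16 + 1), so t ≡ 13·13 = 169 ≡ 9 (mod 16).
    Then x = 210 + 741·9 = 6879, valid modulo lcm(741, 16) = 11856: x ≡ 6879 (mod 11856).
  Combine with x ≡ 14 (mod 17); new modulus lcm = 201552.
    Write x = 6879 + 11856·t and substitute into x ≡ 14 (mod 17): 11856·t ≡ 14 − 6879 = -6865 (mod 17).
    Reduce coefficients mod 17: 7·t ≡ 3 (mod 17).
    The inverse of 7 mod 17 is 5 (since 7·5 = 35 = 2·17 + 1), so t ≡ 5·3 = 15 ≡ 15 (mod 17).
    Then x = 6879 + 11856·15 = 184719, valid modulo lcm(11856, 17) = 201552: x ≡ 184719 (mod 201552).
Verify against each original: 184719 mod 19 = 1, 184719 mod 13 = 2, 184719 mod 3 = 0, 184719 mod 16 = 15, 184719 mod 17 = 14.

x ≡ 184719 (mod 201552).


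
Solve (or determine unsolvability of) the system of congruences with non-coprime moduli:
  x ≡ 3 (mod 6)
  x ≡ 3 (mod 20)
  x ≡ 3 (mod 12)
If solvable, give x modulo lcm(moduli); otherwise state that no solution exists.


Moduli 6, 20, 12 are not pairwise coprime, so CRT works modulo lcm(m_i) when all pairwise compatibility conditions hold.
Pairwise compatibility: gcd(m_i, m_j) must divide a_i - a_j for every pair.
Merge one congruence at a time:
  Start: x ≡ 3 (mod 6).
  Combine with x ≡ 3 (mod 20): gcd(6, 20) = 2; 3 - 3 = 0, which IS divisible by 2, so compatible.
    Write x = 3 + 6·t and substitute into x ≡ 3 (mod 20): 6·t ≡ 3 − 3 = 0 (mod 20).
    Divide the congruence (and modulus) by g = 2: 3·t ≡ 0 (mod 10).
    The inverse of 3 mod 10 is 7 (since 3·7 = 21 = 2·10 + 1), so t ≡ 7·0 = 0 ≡ 0 (mod 10).
    Then x = 3 + 6·0 = 3, valid modulo lcm(6, 20) = 60: x ≡ 3 (mod 60).
  Combine with x ≡ 3 (mod 12): gcd(60, 12) = 12; 3 - 3 = 0, which IS divisible by 12, so compatible.
    Write x = 3 + 60·t and substitute into x ≡ 3 (mod 12): 60·t ≡ 3 − 3 = 0 (mod 12).
    Divide the congruence (and modulus) by g = 12: 5·t ≡ 0 (mod 1).
    Modulo 1 every t works; take t = 0.
    Then x = 3 + 60·0 = 3, valid modulo lcm(60, 12) = 60: x ≡ 3 (mod 60).
Verify: 3 mod 6 = 3, 3 mod 20 = 3, 3 mod 12 = 3.

x ≡ 3 (mod 60).
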